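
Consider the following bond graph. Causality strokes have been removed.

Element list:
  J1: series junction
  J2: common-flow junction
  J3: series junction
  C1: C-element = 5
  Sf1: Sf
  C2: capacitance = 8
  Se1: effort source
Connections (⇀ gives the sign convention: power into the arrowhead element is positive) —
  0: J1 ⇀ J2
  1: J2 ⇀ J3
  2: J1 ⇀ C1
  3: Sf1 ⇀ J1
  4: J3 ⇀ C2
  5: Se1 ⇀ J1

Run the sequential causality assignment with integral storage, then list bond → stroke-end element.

#3 stroke→Sf1  (Sf1: flow source, stroke at near end)
#5 stroke→J1  (Se1 (Se) sets effort on bond)
#0 stroke→J1  (common-f at J1 fixed by 3)
#2 stroke→J1  (1-jn J1 has f-setter on 3)
#1 stroke→J2  (J2: bond 0 brought flow, rest push out)
#4 stroke→J3  (1-jn J3 has f-setter on 1)

β0 |J1
β1 |J2
β2 |J1
β3 |Sf1
β4 |J3
β5 |J1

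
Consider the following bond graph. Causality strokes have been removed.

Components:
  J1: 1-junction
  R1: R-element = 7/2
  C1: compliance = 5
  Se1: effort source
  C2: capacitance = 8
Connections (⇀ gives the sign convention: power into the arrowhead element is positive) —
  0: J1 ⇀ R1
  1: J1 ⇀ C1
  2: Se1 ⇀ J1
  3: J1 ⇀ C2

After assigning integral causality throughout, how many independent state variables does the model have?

bond 2 →J1  (Se1 (Se) sets effort on bond)
bond 1 →J1  (prefer integral on C1)
bond 3 →J1  (C2 integral (e out))
bond 0 →R1  (J1: last free bond brings flow in)

2  (C1, C2 all integral)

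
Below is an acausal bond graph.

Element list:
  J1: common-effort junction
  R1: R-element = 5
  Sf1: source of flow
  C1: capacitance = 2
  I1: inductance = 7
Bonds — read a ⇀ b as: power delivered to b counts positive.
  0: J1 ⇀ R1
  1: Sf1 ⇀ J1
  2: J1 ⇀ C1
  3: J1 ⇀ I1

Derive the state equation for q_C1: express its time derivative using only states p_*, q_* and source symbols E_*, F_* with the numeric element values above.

β1 stroke at Sf1  (source Sf1 imposes f)
β2 stroke at J1  (C1: C, integral causality)
β0 stroke at R1  (0-jn J1 has e-setter on 2)
β3 stroke at I1  (0-jn J1 has e-setter on 2)

dq_C1/dt = F_Sf1 - p_I1/7 - q_C1/10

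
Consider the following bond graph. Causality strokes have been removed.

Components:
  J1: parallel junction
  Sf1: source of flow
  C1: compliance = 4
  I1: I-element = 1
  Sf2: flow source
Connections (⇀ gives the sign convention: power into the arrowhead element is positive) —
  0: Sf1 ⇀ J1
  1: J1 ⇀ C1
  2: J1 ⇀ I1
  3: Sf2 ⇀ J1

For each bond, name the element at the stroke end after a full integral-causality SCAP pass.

β0 →Sf1
β1 →J1
β2 →I1
β3 →Sf2

bond 0 stroke at Sf1  (Sf1: flow source, stroke at near end)
bond 3 stroke at Sf2  (Sf2 (Sf) sets flow on bond)
bond 1 stroke at J1  (prefer integral on C1)
bond 2 stroke at I1  (J1 effort already set via bond 1)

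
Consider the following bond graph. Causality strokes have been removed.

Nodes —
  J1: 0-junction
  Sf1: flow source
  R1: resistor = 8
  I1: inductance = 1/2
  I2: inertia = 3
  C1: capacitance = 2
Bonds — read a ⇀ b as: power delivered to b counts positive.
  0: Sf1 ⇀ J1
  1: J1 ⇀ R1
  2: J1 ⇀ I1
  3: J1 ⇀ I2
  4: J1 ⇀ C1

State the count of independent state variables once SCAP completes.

bond 0 |Sf1  (Sf1 (Sf) sets flow on bond)
bond 2 |I1  (I1: I, integral causality)
bond 3 |I2  (I2 outputs flow p/I2)
bond 4 |J1  (prefer integral on C1)
bond 1 |R1  (J1 effort already set via bond 4)

3  (C1, I1, I2 all integral)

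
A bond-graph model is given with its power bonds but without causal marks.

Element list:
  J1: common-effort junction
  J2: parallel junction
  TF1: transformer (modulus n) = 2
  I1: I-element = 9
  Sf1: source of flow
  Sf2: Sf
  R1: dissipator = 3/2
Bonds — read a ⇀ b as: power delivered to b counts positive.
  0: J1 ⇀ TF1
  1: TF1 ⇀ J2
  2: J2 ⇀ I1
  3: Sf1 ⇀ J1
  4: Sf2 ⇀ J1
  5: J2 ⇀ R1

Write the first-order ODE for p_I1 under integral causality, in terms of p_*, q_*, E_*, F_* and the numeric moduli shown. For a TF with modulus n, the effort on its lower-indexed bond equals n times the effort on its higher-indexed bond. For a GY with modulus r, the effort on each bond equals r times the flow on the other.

β3 stroke→Sf1  (source Sf1 imposes f)
β4 stroke→Sf2  (Sf2: flow source, stroke at near end)
β0 stroke→J1  (closing 0-jn rule on J1)
β1 stroke→TF1  (TF1 one-in-one-out from 0)
β2 stroke→I1  (I1: I, integral causality)
β5 stroke→J2  (J2: last free bond brings effort in)

dp_I1/dt = 3*F_Sf1 + 3*F_Sf2 - p_I1/6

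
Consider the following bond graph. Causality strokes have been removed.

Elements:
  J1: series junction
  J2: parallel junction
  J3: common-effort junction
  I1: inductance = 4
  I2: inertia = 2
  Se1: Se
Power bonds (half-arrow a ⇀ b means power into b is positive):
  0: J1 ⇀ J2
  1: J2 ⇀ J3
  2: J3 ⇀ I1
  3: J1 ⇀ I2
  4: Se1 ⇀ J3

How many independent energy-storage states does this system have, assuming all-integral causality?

2  (I1, I2 all integral)

β4 |J3  (source Se1 imposes e)
β1 |J2  (J3: bond 4 brought effort, rest push out)
β2 |I1  (0-jn J3 has e-setter on 4)
β0 |J1  (0-jn J2 has e-setter on 1)
β3 |I2  (J1: last free bond brings flow in)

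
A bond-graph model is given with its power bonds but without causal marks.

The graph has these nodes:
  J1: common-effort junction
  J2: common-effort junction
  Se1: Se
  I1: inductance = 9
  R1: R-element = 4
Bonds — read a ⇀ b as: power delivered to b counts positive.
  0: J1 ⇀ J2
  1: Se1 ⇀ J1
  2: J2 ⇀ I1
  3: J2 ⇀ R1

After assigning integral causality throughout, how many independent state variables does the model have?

#1 stroke at J1  (Se1 (Se) sets effort on bond)
#0 stroke at J2  (0-jn J1 has e-setter on 1)
#2 stroke at I1  (common-e at J2 fixed by 0)
#3 stroke at R1  (0-jn J2 has e-setter on 0)

1  (I1 all integral)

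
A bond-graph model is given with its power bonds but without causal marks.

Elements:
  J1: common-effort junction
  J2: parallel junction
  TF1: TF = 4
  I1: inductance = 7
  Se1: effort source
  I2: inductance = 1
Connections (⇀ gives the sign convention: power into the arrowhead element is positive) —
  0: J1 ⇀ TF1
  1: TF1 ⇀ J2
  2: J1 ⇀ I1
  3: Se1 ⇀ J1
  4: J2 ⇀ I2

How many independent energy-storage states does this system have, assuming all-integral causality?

2  (I1, I2 all integral)

#3 |J1  (Se1 (Se) sets effort on bond)
#0 |TF1  (common-e at J1 fixed by 3)
#2 |I1  (J1 effort already set via bond 3)
#1 |J2  (TF1 one-in-one-out from 0)
#4 |I2  (0-jn J2 has e-setter on 1)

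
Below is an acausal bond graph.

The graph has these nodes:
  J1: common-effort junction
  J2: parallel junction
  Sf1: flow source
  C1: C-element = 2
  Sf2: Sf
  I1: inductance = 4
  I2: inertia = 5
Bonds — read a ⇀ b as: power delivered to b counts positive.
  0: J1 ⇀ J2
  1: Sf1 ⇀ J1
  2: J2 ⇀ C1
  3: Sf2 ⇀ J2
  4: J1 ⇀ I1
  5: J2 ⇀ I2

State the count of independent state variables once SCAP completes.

β1 |Sf1  (source Sf1 imposes f)
β3 |Sf2  (Sf2 (Sf) sets flow on bond)
β2 |J2  (prefer integral on C1)
β0 |J1  (J2: bond 2 brought effort, rest push out)
β5 |I2  (J2 effort already set via bond 2)
β4 |I1  (J1: bond 0 brought effort, rest push out)

3  (C1, I1, I2 all integral)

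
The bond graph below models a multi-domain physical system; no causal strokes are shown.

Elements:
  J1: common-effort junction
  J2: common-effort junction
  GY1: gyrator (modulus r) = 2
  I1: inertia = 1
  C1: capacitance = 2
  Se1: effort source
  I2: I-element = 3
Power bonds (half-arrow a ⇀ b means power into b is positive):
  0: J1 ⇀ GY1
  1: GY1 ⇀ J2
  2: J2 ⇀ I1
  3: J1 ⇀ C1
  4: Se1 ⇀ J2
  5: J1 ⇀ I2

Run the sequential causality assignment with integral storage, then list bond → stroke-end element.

bond 4 stroke→J2  (Se1 fixes effort; stroke away)
bond 1 stroke→GY1  (J2: bond 4 brought effort, rest push out)
bond 2 stroke→I1  (J2 effort already set via bond 4)
bond 0 stroke→GY1  (GY1: gyrator matches bond 1)
bond 3 stroke→J1  (prefer integral on C1)
bond 5 stroke→I2  (J1 effort already set via bond 3)

bond 0 stroke→GY1
bond 1 stroke→GY1
bond 2 stroke→I1
bond 3 stroke→J1
bond 4 stroke→J2
bond 5 stroke→I2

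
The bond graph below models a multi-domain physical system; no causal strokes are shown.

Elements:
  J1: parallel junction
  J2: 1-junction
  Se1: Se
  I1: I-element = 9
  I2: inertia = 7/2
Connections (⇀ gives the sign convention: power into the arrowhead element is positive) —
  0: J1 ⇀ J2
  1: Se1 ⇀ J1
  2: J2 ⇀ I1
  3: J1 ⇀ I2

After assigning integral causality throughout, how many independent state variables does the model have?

b1 stroke→J1  (source Se1 imposes e)
b0 stroke→J2  (J1 effort already set via bond 1)
b3 stroke→I2  (common-e at J1 fixed by 1)
b2 stroke→I1  (J2 needs exactly one f-in)

2  (I1, I2 all integral)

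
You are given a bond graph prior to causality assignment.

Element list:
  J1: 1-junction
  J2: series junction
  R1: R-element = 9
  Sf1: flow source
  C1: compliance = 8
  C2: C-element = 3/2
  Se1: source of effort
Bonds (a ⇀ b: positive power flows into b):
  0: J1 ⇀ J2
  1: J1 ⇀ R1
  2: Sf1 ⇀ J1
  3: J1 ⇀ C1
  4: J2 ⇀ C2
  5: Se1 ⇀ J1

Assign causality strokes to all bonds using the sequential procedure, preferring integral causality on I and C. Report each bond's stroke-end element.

bond 2 →Sf1  (Sf1 fixes flow; stroke at Sf1)
bond 5 →J1  (Se1 (Se) sets effort on bond)
bond 0 →J1  (J1: bond 2 brought flow, rest push out)
bond 1 →J1  (J1 flow already set via bond 2)
bond 3 →J1  (J1: bond 2 brought flow, rest push out)
bond 4 →J2  (1-jn J2 has f-setter on 0)

b0 |J1
b1 |J1
b2 |Sf1
b3 |J1
b4 |J2
b5 |J1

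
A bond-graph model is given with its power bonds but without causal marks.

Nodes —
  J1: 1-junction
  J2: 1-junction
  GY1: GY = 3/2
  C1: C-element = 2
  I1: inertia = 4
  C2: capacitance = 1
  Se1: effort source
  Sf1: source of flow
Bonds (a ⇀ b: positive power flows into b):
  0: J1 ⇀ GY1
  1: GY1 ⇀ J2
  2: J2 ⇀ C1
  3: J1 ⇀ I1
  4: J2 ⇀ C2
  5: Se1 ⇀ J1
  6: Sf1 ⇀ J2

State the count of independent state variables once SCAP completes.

β5 stroke→J1  (Se1 fixes effort; stroke away)
β6 stroke→Sf1  (Sf1: flow source, stroke at near end)
β1 stroke→J2  (J2 flow already set via bond 6)
β2 stroke→J2  (J2 flow already set via bond 6)
β4 stroke→J2  (J2: bond 6 brought flow, rest push out)
β0 stroke→J1  (GY1 both-in/both-out from 1)
β3 stroke→I1  (closing 1-jn rule on J1)

3  (C1, C2, I1 all integral)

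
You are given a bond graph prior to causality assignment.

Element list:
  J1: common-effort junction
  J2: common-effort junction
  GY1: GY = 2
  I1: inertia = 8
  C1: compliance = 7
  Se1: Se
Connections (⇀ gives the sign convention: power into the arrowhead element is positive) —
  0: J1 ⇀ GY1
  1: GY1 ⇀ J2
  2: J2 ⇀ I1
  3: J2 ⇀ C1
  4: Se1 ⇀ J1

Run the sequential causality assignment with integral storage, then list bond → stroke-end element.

β4 →J1  (Se1: effort source, stroke at far end)
β0 →GY1  (common-e at J1 fixed by 4)
β1 →GY1  (GY1: gyrator matches bond 0)
β2 →I1  (prefer integral on I1)
β3 →J2  (only one effort-in slot at J2)

β0 →GY1
β1 →GY1
β2 →I1
β3 →J2
β4 →J1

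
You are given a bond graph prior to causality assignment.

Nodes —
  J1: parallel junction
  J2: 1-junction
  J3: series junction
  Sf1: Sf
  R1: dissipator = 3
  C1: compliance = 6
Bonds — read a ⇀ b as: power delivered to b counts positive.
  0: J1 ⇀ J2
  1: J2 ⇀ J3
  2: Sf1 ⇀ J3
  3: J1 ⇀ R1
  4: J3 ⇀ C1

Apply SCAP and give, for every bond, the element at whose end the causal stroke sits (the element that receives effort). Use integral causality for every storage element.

β0 →J2
β1 →J3
β2 →Sf1
β3 →J1
β4 →J3

β2 |Sf1  (Sf1 (Sf) sets flow on bond)
β1 |J3  (J3 flow already set via bond 2)
β4 |J3  (common-f at J3 fixed by 2)
β0 |J2  (J2: bond 1 brought flow, rest push out)
β3 |J1  (only one effort-in slot at J1)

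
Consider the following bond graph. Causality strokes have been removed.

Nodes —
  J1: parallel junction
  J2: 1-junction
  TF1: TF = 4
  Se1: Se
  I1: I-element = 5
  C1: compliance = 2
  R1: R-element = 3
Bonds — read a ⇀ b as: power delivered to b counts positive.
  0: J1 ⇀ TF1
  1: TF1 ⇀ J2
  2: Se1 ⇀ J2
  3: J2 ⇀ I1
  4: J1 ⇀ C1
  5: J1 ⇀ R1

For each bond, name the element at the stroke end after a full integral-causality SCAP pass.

#0 stroke→TF1
#1 stroke→J2
#2 stroke→J2
#3 stroke→I1
#4 stroke→J1
#5 stroke→R1

b2 |J2  (source Se1 imposes e)
b3 |I1  (I1: I, integral causality)
b1 |J2  (J2 flow already set via bond 3)
b0 |TF1  (through TF1, causality passes straight; one stroke at TF1)
b4 |J1  (prefer integral on C1)
b5 |R1  (0-jn J1 has e-setter on 4)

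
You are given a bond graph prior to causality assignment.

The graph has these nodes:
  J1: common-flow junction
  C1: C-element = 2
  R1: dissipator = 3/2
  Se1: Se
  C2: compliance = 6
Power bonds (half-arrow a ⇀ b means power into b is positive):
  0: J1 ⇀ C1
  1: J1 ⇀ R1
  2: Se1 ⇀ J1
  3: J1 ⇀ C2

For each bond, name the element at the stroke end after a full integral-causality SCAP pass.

b2 →J1  (Se1 (Se) sets effort on bond)
b0 →J1  (C1 integral (e out))
b3 →J1  (C2: C, integral causality)
b1 →R1  (J1: last free bond brings flow in)

β0 →J1
β1 →R1
β2 →J1
β3 →J1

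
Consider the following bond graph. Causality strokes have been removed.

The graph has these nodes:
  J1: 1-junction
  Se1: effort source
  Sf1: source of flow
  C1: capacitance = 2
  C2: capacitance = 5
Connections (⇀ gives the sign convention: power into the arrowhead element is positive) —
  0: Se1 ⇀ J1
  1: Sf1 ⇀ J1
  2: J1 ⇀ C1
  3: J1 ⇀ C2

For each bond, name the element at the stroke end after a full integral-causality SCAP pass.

β0 |J1  (Se1: effort source, stroke at far end)
β1 |Sf1  (Sf1 fixes flow; stroke at Sf1)
β2 |J1  (J1 flow already set via bond 1)
β3 |J1  (1-jn J1 has f-setter on 1)

b0 |J1
b1 |Sf1
b2 |J1
b3 |J1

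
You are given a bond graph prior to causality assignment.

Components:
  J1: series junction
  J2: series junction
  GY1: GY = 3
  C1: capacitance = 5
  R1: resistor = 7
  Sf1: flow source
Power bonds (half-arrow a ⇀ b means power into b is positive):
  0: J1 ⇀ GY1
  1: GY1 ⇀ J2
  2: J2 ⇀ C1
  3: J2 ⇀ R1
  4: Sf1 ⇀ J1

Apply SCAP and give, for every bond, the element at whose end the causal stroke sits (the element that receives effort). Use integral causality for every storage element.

b4 stroke→Sf1  (Sf1: flow source, stroke at near end)
b0 stroke→J1  (1-jn J1 has f-setter on 4)
b1 stroke→J2  (GY1 both-in/both-out from 0)
b2 stroke→J2  (C1 outputs effort q/C1)
b3 stroke→R1  (J2 needs exactly one f-in)

β0 stroke→J1
β1 stroke→J2
β2 stroke→J2
β3 stroke→R1
β4 stroke→Sf1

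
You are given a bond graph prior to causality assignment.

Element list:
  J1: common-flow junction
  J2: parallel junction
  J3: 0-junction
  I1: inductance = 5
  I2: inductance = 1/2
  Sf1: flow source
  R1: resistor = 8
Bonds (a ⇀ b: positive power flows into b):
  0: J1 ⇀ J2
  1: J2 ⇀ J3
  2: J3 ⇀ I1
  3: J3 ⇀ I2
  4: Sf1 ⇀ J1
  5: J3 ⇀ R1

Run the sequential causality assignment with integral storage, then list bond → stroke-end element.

β0 |J1
β1 |J2
β2 |I1
β3 |I2
β4 |Sf1
β5 |J3

b4 →Sf1  (Sf1 fixes flow; stroke at Sf1)
b0 →J1  (J1 flow already set via bond 4)
b1 →J2  (closing 0-jn rule on J2)
b2 →I1  (I1: I, integral causality)
b3 →I2  (prefer integral on I2)
b5 →J3  (only one effort-in slot at J3)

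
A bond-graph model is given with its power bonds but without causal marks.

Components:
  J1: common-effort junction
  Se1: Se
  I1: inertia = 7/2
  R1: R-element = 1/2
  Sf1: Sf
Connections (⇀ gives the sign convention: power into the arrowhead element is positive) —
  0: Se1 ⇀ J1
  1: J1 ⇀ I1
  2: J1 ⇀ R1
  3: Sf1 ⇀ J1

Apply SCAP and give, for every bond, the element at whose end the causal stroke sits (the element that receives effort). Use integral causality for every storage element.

bond 0 stroke→J1
bond 1 stroke→I1
bond 2 stroke→R1
bond 3 stroke→Sf1

b0 stroke at J1  (source Se1 imposes e)
b3 stroke at Sf1  (Sf1: flow source, stroke at near end)
b1 stroke at I1  (J1 effort already set via bond 0)
b2 stroke at R1  (common-e at J1 fixed by 0)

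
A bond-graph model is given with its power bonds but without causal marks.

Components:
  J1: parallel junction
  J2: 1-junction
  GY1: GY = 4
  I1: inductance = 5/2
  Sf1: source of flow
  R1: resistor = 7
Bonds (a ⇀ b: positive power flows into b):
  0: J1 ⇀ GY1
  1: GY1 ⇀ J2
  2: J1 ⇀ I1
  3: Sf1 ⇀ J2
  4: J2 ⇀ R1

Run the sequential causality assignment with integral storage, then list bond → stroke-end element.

β0 stroke at J1
β1 stroke at J2
β2 stroke at I1
β3 stroke at Sf1
β4 stroke at J2

β3 →Sf1  (Sf1 (Sf) sets flow on bond)
β1 →J2  (J2: bond 3 brought flow, rest push out)
β4 →J2  (common-f at J2 fixed by 3)
β0 →J1  (GY1 both-in/both-out from 1)
β2 →I1  (J1 effort already set via bond 0)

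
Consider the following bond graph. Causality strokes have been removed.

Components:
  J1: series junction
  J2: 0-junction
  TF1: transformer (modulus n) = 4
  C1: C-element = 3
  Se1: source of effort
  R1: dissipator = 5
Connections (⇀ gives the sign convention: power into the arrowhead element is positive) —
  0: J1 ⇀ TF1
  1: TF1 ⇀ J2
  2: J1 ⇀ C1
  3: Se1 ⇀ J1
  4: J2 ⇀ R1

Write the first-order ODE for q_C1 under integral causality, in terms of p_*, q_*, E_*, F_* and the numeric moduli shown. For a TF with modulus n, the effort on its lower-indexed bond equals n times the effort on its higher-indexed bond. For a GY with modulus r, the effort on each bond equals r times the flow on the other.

b3 |J1  (source Se1 imposes e)
b2 |J1  (prefer integral on C1)
b0 |TF1  (J1 needs exactly one f-in)
b1 |J2  (TF1 one-in-one-out from 0)
b4 |R1  (J2: bond 1 brought effort, rest push out)

dq_C1/dt = E_Se1/80 - q_C1/240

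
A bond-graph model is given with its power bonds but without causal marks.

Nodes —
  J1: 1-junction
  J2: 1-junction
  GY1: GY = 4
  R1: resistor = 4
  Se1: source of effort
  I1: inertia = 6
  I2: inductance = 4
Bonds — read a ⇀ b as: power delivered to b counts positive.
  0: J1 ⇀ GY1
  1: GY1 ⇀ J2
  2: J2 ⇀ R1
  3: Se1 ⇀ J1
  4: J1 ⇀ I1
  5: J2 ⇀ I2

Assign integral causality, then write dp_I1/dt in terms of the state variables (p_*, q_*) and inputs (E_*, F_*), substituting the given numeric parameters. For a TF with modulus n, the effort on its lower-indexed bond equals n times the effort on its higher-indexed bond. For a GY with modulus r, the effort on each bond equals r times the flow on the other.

dp_I1/dt = E_Se1 - p_I2

β3 stroke at J1  (Se1 (Se) sets effort on bond)
β4 stroke at I1  (I1 integral (f out))
β0 stroke at J1  (J1: bond 4 brought flow, rest push out)
β1 stroke at J2  (GY GY1: same side as bond 0)
β5 stroke at I2  (I2 outputs flow p/I2)
β2 stroke at J2  (common-f at J2 fixed by 5)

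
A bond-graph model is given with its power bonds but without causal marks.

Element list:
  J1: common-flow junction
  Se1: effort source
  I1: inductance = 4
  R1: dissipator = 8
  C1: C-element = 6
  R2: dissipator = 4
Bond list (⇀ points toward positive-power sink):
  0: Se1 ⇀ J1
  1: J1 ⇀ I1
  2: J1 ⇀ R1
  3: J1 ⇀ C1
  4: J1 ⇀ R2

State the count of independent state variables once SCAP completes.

#0 stroke at J1  (Se1: effort source, stroke at far end)
#1 stroke at I1  (I1: I, integral causality)
#2 stroke at J1  (common-f at J1 fixed by 1)
#3 stroke at J1  (common-f at J1 fixed by 1)
#4 stroke at J1  (J1: bond 1 brought flow, rest push out)

2  (C1, I1 all integral)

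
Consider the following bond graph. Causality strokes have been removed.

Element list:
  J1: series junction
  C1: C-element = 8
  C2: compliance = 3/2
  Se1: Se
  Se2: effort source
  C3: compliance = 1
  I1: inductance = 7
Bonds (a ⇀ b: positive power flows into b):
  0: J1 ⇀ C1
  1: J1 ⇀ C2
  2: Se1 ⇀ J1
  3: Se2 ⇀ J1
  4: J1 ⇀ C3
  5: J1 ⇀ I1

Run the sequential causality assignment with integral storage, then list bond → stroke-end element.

β2 →J1  (Se1 (Se) sets effort on bond)
β3 →J1  (Se2 fixes effort; stroke away)
β0 →J1  (C1 outputs effort q/C1)
β1 →J1  (C2 outputs effort q/C2)
β4 →J1  (prefer integral on C3)
β5 →I1  (only one flow-in slot at J1)

#0 →J1
#1 →J1
#2 →J1
#3 →J1
#4 →J1
#5 →I1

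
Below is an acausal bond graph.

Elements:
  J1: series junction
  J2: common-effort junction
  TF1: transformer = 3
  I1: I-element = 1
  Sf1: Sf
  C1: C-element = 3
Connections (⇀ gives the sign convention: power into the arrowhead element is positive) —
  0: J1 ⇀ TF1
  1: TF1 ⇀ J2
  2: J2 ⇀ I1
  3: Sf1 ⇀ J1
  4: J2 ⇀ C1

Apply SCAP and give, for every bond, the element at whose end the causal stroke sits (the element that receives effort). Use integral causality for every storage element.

#0 →J1
#1 →TF1
#2 →I1
#3 →Sf1
#4 →J2

bond 3 |Sf1  (source Sf1 imposes f)
bond 0 |J1  (common-f at J1 fixed by 3)
bond 1 |TF1  (TF1: transformer flips bond 0)
bond 2 |I1  (I1 outputs flow p/I1)
bond 4 |J2  (J2: last free bond brings effort in)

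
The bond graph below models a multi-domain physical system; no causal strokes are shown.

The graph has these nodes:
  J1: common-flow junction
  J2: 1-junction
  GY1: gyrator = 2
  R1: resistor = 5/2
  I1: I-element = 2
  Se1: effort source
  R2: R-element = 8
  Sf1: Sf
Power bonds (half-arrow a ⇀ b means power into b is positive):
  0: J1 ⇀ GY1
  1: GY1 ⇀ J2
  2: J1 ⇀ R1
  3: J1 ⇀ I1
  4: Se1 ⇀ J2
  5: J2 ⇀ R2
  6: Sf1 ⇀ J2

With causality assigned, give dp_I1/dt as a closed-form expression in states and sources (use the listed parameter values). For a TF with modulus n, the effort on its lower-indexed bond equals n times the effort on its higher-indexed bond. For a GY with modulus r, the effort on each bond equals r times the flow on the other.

dp_I1/dt = -2*F_Sf1 - 5*p_I1/4

b4 stroke at J2  (source Se1 imposes e)
b6 stroke at Sf1  (Sf1: flow source, stroke at near end)
b1 stroke at J2  (J2: bond 6 brought flow, rest push out)
b5 stroke at J2  (1-jn J2 has f-setter on 6)
b0 stroke at J1  (GY1: gyrator matches bond 1)
b3 stroke at I1  (I1 outputs flow p/I1)
b2 stroke at J1  (common-f at J1 fixed by 3)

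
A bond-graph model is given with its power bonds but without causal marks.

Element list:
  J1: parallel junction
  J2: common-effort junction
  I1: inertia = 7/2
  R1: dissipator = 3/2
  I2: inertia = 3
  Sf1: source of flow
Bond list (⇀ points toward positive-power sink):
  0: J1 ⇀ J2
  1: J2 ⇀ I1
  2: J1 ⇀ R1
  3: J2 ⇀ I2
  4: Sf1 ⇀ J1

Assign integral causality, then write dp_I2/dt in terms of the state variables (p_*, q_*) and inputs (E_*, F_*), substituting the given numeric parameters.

dp_I2/dt = 3*F_Sf1/2 - 3*p_I1/7 - p_I2/2

#4 stroke at Sf1  (Sf1 (Sf) sets flow on bond)
#1 stroke at I1  (I1 outputs flow p/I1)
#3 stroke at I2  (I2 outputs flow p/I2)
#0 stroke at J2  (J2 needs exactly one e-in)
#2 stroke at J1  (J1 needs exactly one e-in)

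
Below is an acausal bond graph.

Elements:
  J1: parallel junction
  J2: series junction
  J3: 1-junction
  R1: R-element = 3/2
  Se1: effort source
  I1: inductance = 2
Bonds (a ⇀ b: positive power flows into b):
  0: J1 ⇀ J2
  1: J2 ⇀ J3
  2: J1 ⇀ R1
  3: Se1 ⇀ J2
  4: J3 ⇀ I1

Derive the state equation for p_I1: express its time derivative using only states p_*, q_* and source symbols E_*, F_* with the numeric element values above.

dp_I1/dt = E_Se1 - 3*p_I1/4

bond 3 stroke→J2  (Se1 fixes effort; stroke away)
bond 4 stroke→I1  (I1 integral (f out))
bond 1 stroke→J3  (1-jn J3 has f-setter on 4)
bond 0 stroke→J2  (common-f at J2 fixed by 1)
bond 2 stroke→J1  (J1: last free bond brings effort in)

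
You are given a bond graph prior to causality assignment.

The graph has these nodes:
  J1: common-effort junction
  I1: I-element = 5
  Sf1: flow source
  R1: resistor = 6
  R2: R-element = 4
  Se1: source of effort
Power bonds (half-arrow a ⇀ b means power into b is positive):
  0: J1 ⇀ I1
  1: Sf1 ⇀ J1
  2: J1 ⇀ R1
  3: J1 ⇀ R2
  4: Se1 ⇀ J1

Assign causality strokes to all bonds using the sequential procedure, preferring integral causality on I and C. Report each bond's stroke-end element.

bond 1 stroke at Sf1  (Sf1 (Sf) sets flow on bond)
bond 4 stroke at J1  (Se1 (Se) sets effort on bond)
bond 0 stroke at I1  (J1: bond 4 brought effort, rest push out)
bond 2 stroke at R1  (common-e at J1 fixed by 4)
bond 3 stroke at R2  (common-e at J1 fixed by 4)

bond 0 stroke at I1
bond 1 stroke at Sf1
bond 2 stroke at R1
bond 3 stroke at R2
bond 4 stroke at J1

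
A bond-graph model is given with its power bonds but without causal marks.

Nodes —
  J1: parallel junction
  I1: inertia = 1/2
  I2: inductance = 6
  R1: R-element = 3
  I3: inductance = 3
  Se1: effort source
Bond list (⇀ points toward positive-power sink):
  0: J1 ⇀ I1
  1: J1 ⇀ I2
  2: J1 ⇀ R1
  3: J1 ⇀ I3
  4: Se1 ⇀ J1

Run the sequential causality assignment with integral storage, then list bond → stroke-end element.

#4 stroke→J1  (source Se1 imposes e)
#0 stroke→I1  (common-e at J1 fixed by 4)
#1 stroke→I2  (J1 effort already set via bond 4)
#2 stroke→R1  (common-e at J1 fixed by 4)
#3 stroke→I3  (J1 effort already set via bond 4)

b0 stroke→I1
b1 stroke→I2
b2 stroke→R1
b3 stroke→I3
b4 stroke→J1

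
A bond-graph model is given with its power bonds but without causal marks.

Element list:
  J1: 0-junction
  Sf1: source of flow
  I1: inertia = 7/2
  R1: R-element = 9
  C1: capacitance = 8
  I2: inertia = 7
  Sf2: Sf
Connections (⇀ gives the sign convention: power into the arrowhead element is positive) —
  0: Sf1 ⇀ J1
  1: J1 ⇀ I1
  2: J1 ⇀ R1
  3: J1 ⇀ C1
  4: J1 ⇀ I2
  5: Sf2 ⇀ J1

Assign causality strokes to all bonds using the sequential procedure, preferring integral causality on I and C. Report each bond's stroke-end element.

bond 0 |Sf1  (source Sf1 imposes f)
bond 5 |Sf2  (source Sf2 imposes f)
bond 1 |I1  (prefer integral on I1)
bond 3 |J1  (C1 integral (e out))
bond 2 |R1  (common-e at J1 fixed by 3)
bond 4 |I2  (0-jn J1 has e-setter on 3)

#0 |Sf1
#1 |I1
#2 |R1
#3 |J1
#4 |I2
#5 |Sf2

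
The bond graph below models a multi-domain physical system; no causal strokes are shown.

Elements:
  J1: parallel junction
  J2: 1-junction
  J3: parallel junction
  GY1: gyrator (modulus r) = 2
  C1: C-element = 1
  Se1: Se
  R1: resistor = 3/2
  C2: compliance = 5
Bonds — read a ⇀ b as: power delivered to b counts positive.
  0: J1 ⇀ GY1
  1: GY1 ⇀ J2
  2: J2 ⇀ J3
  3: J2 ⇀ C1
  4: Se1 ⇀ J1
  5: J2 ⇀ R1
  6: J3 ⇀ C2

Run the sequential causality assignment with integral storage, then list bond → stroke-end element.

b4 stroke→J1  (source Se1 imposes e)
b0 stroke→GY1  (J1 effort already set via bond 4)
b1 stroke→GY1  (GY GY1: same side as bond 0)
b2 stroke→J2  (J2 flow already set via bond 1)
b3 stroke→J2  (J2: bond 1 brought flow, rest push out)
b5 stroke→J2  (J2 flow already set via bond 1)
b6 stroke→J3  (only one effort-in slot at J3)

b0 →GY1
b1 →GY1
b2 →J2
b3 →J2
b4 →J1
b5 →J2
b6 →J3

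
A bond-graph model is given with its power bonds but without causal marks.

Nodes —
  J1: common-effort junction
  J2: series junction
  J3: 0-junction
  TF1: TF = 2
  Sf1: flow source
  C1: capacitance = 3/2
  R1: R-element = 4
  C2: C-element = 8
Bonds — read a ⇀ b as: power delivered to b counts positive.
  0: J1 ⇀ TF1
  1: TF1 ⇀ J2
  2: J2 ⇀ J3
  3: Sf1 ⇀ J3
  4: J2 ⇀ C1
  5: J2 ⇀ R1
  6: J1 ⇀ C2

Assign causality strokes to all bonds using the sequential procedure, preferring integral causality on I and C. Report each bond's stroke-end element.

#0 →TF1
#1 →J2
#2 →J3
#3 →Sf1
#4 →J2
#5 →J2
#6 →J1

bond 3 |Sf1  (Sf1 (Sf) sets flow on bond)
bond 2 |J3  (J3: last free bond brings effort in)
bond 1 |J2  (1-jn J2 has f-setter on 2)
bond 4 |J2  (1-jn J2 has f-setter on 2)
bond 5 |J2  (J2 flow already set via bond 2)
bond 0 |TF1  (TF1 one-in-one-out from 1)
bond 6 |J1  (only one effort-in slot at J1)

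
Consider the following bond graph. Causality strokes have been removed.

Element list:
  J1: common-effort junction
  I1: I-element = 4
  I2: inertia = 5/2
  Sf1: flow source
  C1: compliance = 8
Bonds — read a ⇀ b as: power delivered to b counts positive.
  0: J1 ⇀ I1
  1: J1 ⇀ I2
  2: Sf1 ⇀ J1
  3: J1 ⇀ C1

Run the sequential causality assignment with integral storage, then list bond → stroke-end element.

bond 2 →Sf1  (Sf1 (Sf) sets flow on bond)
bond 0 →I1  (I1 integral (f out))
bond 1 →I2  (I2 integral (f out))
bond 3 →J1  (only one effort-in slot at J1)

bond 0 stroke→I1
bond 1 stroke→I2
bond 2 stroke→Sf1
bond 3 stroke→J1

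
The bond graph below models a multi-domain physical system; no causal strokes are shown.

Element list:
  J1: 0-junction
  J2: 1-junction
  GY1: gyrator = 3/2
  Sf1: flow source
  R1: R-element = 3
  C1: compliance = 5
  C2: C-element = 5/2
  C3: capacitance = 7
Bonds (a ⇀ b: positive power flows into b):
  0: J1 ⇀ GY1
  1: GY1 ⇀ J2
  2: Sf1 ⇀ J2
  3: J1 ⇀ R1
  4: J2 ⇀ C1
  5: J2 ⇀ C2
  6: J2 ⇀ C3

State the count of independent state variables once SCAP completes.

3  (C1, C2, C3 all integral)

β2 →Sf1  (Sf1 (Sf) sets flow on bond)
β1 →J2  (1-jn J2 has f-setter on 2)
β4 →J2  (J2: bond 2 brought flow, rest push out)
β5 →J2  (1-jn J2 has f-setter on 2)
β6 →J2  (common-f at J2 fixed by 2)
β0 →J1  (GY1 both-in/both-out from 1)
β3 →R1  (J1: bond 0 brought effort, rest push out)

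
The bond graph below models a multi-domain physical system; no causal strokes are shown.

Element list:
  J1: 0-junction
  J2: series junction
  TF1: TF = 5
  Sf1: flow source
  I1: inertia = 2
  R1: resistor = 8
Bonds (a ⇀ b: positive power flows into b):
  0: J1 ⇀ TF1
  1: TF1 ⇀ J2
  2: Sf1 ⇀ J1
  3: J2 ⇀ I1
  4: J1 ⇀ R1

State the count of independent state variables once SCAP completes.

1  (I1 all integral)

β2 stroke→Sf1  (Sf1 fixes flow; stroke at Sf1)
β3 stroke→I1  (prefer integral on I1)
β1 stroke→J2  (1-jn J2 has f-setter on 3)
β0 stroke→TF1  (TF1 one-in-one-out from 1)
β4 stroke→J1  (closing 0-jn rule on J1)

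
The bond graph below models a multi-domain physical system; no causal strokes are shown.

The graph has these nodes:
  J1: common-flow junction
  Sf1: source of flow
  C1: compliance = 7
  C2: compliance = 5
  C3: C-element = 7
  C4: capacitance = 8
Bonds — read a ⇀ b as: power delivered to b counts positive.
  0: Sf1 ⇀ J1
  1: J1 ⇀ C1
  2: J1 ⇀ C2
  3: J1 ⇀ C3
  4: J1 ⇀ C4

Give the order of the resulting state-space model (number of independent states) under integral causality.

b0 →Sf1  (Sf1: flow source, stroke at near end)
b1 →J1  (J1: bond 0 brought flow, rest push out)
b2 →J1  (J1: bond 0 brought flow, rest push out)
b3 →J1  (J1: bond 0 brought flow, rest push out)
b4 →J1  (J1 flow already set via bond 0)

4  (C1, C2, C3, C4 all integral)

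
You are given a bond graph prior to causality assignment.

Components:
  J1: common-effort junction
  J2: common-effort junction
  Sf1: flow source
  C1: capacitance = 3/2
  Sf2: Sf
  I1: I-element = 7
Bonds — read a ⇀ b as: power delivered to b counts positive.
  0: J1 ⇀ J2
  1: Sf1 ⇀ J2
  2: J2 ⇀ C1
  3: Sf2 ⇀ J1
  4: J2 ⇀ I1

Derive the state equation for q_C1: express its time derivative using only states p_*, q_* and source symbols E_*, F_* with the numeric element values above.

dq_C1/dt = F_Sf1 + F_Sf2 - p_I1/7

#1 stroke at Sf1  (Sf1 fixes flow; stroke at Sf1)
#3 stroke at Sf2  (Sf2 (Sf) sets flow on bond)
#0 stroke at J1  (J1: last free bond brings effort in)
#2 stroke at J2  (prefer integral on C1)
#4 stroke at I1  (J2 effort already set via bond 2)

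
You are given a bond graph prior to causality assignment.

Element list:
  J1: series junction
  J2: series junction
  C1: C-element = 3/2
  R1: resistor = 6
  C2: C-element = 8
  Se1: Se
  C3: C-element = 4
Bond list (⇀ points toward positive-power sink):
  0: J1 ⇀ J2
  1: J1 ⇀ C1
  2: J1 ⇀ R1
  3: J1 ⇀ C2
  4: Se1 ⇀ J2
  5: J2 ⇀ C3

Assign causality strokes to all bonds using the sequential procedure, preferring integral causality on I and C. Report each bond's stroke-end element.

#0 |J1
#1 |J1
#2 |R1
#3 |J1
#4 |J2
#5 |J2

bond 4 →J2  (Se1 fixes effort; stroke away)
bond 1 →J1  (C1: C, integral causality)
bond 3 →J1  (C2: C, integral causality)
bond 5 →J2  (C3 outputs effort q/C3)
bond 0 →J1  (J2: last free bond brings flow in)
bond 2 →R1  (J1: last free bond brings flow in)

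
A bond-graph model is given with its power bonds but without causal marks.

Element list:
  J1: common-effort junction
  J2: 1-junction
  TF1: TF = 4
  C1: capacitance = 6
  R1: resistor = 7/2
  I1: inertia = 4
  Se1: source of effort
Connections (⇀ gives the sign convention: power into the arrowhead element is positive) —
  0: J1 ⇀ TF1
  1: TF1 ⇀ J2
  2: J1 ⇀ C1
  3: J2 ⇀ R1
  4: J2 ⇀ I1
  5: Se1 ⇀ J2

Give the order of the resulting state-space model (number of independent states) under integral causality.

2  (C1, I1 all integral)

bond 5 |J2  (Se1: effort source, stroke at far end)
bond 2 |J1  (C1: C, integral causality)
bond 0 |TF1  (0-jn J1 has e-setter on 2)
bond 1 |J2  (through TF1, causality passes straight; one stroke at TF1)
bond 4 |I1  (I1: I, integral causality)
bond 3 |J2  (J2: bond 4 brought flow, rest push out)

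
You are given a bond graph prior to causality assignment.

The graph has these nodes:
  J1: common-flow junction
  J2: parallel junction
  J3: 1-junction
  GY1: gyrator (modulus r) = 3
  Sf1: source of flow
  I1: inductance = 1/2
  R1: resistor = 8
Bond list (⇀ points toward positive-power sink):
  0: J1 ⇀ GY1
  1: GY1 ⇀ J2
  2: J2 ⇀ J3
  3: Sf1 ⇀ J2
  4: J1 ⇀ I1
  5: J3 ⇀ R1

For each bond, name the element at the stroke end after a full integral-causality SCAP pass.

bond 0 stroke at J1
bond 1 stroke at J2
bond 2 stroke at J3
bond 3 stroke at Sf1
bond 4 stroke at I1
bond 5 stroke at R1

β3 →Sf1  (Sf1: flow source, stroke at near end)
β4 →I1  (I1 outputs flow p/I1)
β0 →J1  (J1: bond 4 brought flow, rest push out)
β1 →J2  (through GY1, causality inverts; strokes same side of GY1)
β2 →J3  (J2: bond 1 brought effort, rest push out)
β5 →R1  (J3 needs exactly one f-in)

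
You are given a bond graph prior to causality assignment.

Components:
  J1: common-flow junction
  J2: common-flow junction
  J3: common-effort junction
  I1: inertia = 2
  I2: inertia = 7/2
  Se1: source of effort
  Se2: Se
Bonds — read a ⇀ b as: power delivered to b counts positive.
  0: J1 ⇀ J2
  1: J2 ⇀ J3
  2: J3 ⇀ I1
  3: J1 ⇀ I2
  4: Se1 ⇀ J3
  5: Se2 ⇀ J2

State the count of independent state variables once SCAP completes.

2  (I1, I2 all integral)

#4 stroke at J3  (Se1 (Se) sets effort on bond)
#5 stroke at J2  (source Se2 imposes e)
#1 stroke at J2  (common-e at J3 fixed by 4)
#2 stroke at I1  (J3: bond 4 brought effort, rest push out)
#0 stroke at J1  (closing 1-jn rule on J2)
#3 stroke at I2  (J1 needs exactly one f-in)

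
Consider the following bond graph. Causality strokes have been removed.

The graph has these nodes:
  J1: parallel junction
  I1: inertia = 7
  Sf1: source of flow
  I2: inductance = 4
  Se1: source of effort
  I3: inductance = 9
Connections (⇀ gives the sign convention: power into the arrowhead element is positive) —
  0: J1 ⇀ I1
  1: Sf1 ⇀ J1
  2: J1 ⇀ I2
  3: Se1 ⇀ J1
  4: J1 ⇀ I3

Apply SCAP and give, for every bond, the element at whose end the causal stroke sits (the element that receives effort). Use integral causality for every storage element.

b0 stroke→I1
b1 stroke→Sf1
b2 stroke→I2
b3 stroke→J1
b4 stroke→I3

β1 stroke at Sf1  (Sf1 (Sf) sets flow on bond)
β3 stroke at J1  (source Se1 imposes e)
β0 stroke at I1  (J1: bond 3 brought effort, rest push out)
β2 stroke at I2  (0-jn J1 has e-setter on 3)
β4 stroke at I3  (J1: bond 3 brought effort, rest push out)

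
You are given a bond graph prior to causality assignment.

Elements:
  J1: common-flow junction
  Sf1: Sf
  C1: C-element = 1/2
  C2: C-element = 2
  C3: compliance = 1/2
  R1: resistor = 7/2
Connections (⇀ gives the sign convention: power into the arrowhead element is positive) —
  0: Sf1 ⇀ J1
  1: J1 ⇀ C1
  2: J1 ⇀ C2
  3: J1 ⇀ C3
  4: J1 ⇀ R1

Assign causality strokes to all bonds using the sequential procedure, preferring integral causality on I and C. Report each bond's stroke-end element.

bond 0 |Sf1  (source Sf1 imposes f)
bond 1 |J1  (J1 flow already set via bond 0)
bond 2 |J1  (common-f at J1 fixed by 0)
bond 3 |J1  (1-jn J1 has f-setter on 0)
bond 4 |J1  (1-jn J1 has f-setter on 0)

#0 stroke at Sf1
#1 stroke at J1
#2 stroke at J1
#3 stroke at J1
#4 stroke at J1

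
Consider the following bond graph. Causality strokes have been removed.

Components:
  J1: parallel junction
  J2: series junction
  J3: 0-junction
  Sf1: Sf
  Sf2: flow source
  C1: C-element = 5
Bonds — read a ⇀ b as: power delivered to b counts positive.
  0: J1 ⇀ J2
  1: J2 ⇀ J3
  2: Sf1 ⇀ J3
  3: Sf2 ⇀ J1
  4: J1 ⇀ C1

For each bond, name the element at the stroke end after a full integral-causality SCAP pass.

#2 stroke→Sf1  (Sf1: flow source, stroke at near end)
#3 stroke→Sf2  (Sf2: flow source, stroke at near end)
#1 stroke→J3  (only one effort-in slot at J3)
#0 stroke→J2  (1-jn J2 has f-setter on 1)
#4 stroke→J1  (only one effort-in slot at J1)

β0 stroke→J2
β1 stroke→J3
β2 stroke→Sf1
β3 stroke→Sf2
β4 stroke→J1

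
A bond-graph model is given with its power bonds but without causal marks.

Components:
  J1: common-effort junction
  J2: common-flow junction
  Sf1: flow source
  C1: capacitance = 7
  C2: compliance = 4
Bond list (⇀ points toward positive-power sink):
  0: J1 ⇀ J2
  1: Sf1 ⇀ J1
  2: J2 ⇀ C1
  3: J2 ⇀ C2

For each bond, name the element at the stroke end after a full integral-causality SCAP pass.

b0 stroke→J1
b1 stroke→Sf1
b2 stroke→J2
b3 stroke→J2

#1 |Sf1  (Sf1 fixes flow; stroke at Sf1)
#0 |J1  (closing 0-jn rule on J1)
#2 |J2  (J2: bond 0 brought flow, rest push out)
#3 |J2  (common-f at J2 fixed by 0)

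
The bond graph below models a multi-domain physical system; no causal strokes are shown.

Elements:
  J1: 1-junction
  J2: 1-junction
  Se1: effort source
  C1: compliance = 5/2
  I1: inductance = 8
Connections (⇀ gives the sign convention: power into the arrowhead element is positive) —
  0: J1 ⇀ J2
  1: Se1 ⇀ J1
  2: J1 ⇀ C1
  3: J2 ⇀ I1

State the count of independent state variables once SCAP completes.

#1 stroke at J1  (source Se1 imposes e)
#2 stroke at J1  (prefer integral on C1)
#0 stroke at J2  (J1 needs exactly one f-in)
#3 stroke at I1  (only one flow-in slot at J2)

2  (C1, I1 all integral)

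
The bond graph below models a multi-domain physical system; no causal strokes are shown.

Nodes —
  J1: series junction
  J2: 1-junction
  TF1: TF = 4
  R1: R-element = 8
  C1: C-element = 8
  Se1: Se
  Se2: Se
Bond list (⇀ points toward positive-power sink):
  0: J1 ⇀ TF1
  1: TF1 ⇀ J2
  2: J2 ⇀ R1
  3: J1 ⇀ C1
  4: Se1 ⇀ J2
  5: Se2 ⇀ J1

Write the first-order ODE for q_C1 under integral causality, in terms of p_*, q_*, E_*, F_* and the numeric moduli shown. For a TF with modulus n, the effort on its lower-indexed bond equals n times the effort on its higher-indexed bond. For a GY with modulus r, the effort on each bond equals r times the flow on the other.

dq_C1/dt = E_Se1/32 + E_Se2/128 - q_C1/1024

bond 4 →J2  (Se1 (Se) sets effort on bond)
bond 5 →J1  (Se2: effort source, stroke at far end)
bond 3 →J1  (C1: C, integral causality)
bond 0 →TF1  (only one flow-in slot at J1)
bond 1 →J2  (TF1 one-in-one-out from 0)
bond 2 →R1  (only one flow-in slot at J2)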